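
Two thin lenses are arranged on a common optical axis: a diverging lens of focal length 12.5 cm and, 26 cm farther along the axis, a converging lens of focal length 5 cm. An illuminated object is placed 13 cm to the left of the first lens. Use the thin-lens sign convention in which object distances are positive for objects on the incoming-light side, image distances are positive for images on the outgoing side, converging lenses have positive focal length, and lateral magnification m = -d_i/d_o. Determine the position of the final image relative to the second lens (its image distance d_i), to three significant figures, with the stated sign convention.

First lens: d_i1 = 1/(1/(-12.5) - 1/13) = -6.373 cm.
With d_i1 < 0 the first image is virtual and lies on the object side; the object distance for lens 2 is d_o2 = 26 - (-6.373) = 32.373 cm.
Second lens: d_i2 = 1/(1/5 - 1/(32.373)) = 5.913 cm.

5.91 cm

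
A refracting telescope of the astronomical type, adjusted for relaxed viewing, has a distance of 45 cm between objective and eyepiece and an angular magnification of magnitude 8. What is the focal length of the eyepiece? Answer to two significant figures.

In normal adjustment the tube length equals f_obj + f_eye and |M| = f_obj/f_eye.
So f_obj = 8 f_eye and 8 f_eye + f_eye = 45 cm, giving f_eye = 45/9 = 5.000 cm and f_obj = 40.000 cm.

5.0 cm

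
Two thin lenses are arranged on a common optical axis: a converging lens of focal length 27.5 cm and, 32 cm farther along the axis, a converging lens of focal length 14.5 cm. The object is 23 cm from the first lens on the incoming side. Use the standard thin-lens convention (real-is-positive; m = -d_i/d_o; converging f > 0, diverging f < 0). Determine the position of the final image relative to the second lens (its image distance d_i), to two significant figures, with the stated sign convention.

Applying the thin-lens equation to the first lens, 1/27.5 = 1/23 + 1/d_i1, which gives d_i1 = -140.556 cm.
The intermediate image is virtual, 140.556 cm to the left of lens 1, so d_o2 = L - d_i1 = 32 - (-140.556) = 172.556 cm.
Applying the thin-lens equation again with f_2 = 14.5 cm and d_o2 = 172.556 cm gives d_i2 = 15.830 cm.

16 cm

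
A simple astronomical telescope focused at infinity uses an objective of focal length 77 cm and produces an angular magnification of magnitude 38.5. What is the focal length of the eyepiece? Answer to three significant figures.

|M| = f_obj/f_eye, so f_eye = f_obj/|M| = 77/38.5 = 2.000 cm.

2.00 cm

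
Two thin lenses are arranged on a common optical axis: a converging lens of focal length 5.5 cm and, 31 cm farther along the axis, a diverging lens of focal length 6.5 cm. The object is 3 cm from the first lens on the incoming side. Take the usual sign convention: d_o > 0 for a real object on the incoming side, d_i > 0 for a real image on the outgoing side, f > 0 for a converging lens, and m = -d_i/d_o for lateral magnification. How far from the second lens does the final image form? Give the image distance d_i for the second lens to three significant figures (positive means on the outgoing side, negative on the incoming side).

Applying the thin-lens equation to the first lens, 1/5.5 = 1/3 + 1/d_i1, which gives d_i1 = -6.600 cm.
With d_i1 < 0 the first image is virtual and lies on the object side; the object distance for lens 2 is d_o2 = 31 - (-6.600) = 37.600 cm.
Applying the thin-lens equation again with f_2 = -6.5 cm and d_o2 = 37.600 cm gives d_i2 = -5.542 cm.

-5.54 cm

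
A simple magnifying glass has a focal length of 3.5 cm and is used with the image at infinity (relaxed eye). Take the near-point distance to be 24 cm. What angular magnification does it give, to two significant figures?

M = D/f = 24/3.5 = 6.857.

6.9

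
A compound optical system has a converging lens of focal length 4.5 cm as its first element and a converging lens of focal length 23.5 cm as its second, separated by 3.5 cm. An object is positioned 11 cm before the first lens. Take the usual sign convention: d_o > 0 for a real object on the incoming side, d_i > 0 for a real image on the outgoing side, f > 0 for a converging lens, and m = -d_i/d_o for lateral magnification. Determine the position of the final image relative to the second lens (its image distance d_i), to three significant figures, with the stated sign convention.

3.50 cm

First lens: d_i1 = 1/(1/4.5 - 1/11) = 7.615 cm.
Since 7.615 cm > 3.5 cm, the first image lies past the second lens and serves as a virtual object: d_o2 = L - d_i1 = -4.115 cm.
Second lens: d_i2 = 1/(1/23.5 - 1/(-4.115)) = 3.502 cm.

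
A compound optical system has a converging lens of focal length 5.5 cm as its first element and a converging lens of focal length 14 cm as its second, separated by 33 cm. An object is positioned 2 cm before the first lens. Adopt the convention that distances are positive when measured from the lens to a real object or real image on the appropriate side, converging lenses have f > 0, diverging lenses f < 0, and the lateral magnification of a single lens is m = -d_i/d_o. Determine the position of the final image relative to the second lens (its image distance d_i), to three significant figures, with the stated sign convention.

22.9 cm

Lens 1: 1/d_i1 = 1/f_1 - 1/d_o1 = 1/5.5 - 1/2 = -0.31818 cm^-1, so d_i1 = -3.143 cm.
With d_i1 < 0 the first image is virtual and lies on the object side; the object distance for lens 2 is d_o2 = 33 - (-3.143) = 36.143 cm.
Lens 2: 1/d_i2 = 1/f_2 - 1/d_o2 = 1/14 - 1/(36.143) = 0.04376 cm^-1, so d_i2 = 22.852 cm.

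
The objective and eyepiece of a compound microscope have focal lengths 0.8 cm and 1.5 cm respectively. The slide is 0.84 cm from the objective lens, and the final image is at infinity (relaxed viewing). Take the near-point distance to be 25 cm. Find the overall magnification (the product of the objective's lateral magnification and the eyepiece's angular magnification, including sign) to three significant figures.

-333

Objective: 1/d_i = 1/f_obj - 1/d_o = 1/0.8 - 1/0.84 = 0.05952 cm^-1, so d_i = 16.800 cm.
m_obj = -d_i/d_o = -16.800/0.84 = -20.000.
Eyepiece angular magnification (image at infinity): M_eye = D/f_e = 25/1.5 = 16.667.
Overall M = m_obj x M_eye = (-20.000)(16.667) = -333.33.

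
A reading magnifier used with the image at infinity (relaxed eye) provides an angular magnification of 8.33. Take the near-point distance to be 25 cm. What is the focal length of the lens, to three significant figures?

3.00 cm

For the image at infinity, M = D/f.
f = D/M = 25/8.33 = 3.001 cm.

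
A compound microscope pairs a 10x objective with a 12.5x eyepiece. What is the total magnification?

The overall magnification of a compound microscope is the product of the objective and eyepiece magnifications:
M = M_obj x M_eye = 10 x 12.5 = 125.

125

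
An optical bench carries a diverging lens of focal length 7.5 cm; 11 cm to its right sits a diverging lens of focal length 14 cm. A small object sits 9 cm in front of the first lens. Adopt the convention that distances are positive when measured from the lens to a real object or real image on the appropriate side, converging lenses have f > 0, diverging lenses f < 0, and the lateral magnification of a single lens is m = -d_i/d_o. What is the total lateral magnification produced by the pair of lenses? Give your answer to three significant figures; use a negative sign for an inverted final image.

Applying the thin-lens equation to the first lens, 1/(-7.5) = 1/9 + 1/d_i1, which gives d_i1 = -4.091 cm.
Its lateral magnification is m_1 = -d_i1/d_o1 = -(-4.091)/9 = 0.4545.
With d_i1 < 0 the first image is virtual and lies on the object side; the object distance for lens 2 is d_o2 = 11 - (-4.091) = 15.091 cm.
Applying the thin-lens equation again with f_2 = -14 cm and d_o2 = 15.091 cm gives d_i2 = -7.262 cm.
m_2 = -(-7.262)/(15.091) = 0.4813.
Total m = m_1 x m_2 = (0.4545)(0.4813) = 0.2188.

0.219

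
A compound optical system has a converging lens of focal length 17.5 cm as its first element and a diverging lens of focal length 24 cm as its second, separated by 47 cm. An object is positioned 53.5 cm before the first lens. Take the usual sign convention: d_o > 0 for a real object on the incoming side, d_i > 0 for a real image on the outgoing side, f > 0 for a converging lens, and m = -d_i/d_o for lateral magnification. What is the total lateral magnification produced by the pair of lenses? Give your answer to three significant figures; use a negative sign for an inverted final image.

-0.259

Lens 1: 1/d_i1 = 1/f_1 - 1/d_o1 = 1/17.5 - 1/53.5 = 0.03845 cm^-1, so d_i1 = 26.007 cm.
m_1 = -(26.007)/53.5 = -0.4861.
The intermediate image is 26.007 cm to the right of lens 1, so d_o2 = L - d_i1 = 47 - 26.007 = 20.993 cm.
Lens 2: 1/d_i2 = 1/f_2 - 1/d_o2 = 1/(-24) - 1/(20.993) = -0.08930 cm^-1, so d_i2 = -11.198 cm.
m_2 = -(-11.198)/(20.993) = 0.5334.
The system's lateral magnification is m_1 m_2 = (-0.4861)(0.5334) = -0.2593.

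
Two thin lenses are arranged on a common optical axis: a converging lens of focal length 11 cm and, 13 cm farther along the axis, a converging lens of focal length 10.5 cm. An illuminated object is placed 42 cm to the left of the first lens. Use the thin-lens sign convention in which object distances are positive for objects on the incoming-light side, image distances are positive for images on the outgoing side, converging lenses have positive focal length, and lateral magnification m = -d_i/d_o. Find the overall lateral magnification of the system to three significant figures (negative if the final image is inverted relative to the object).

Applying the thin-lens equation to the first lens, 1/11 = 1/42 + 1/d_i1, which gives d_i1 = 14.903 cm.
Its lateral magnification is m_1 = -d_i1/d_o1 = -(14.903)/42 = -0.3548.
This image would form 14.903 cm past lens 1, i.e. 1.903 cm beyond lens 2, so it is a virtual object for lens 2: d_o2 = 13 - 14.903 = -1.903 cm.
Applying the thin-lens equation again with f_2 = 10.5 cm and d_o2 = -1.903 cm gives d_i2 = 1.611 cm.
m_2 = -(1.611)/(-1.903) = 0.8466.
Overall magnification: m = m_1 m_2 = -0.3004.

-0.300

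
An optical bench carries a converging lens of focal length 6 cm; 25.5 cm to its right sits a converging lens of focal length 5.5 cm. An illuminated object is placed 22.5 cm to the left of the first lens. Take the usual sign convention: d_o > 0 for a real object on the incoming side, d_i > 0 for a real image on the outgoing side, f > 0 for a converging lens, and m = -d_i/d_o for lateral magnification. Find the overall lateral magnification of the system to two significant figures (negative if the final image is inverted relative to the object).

Lens 1: 1/d_i1 = 1/f_1 - 1/d_o1 = 1/6 - 1/22.5 = 0.12222 cm^-1, so d_i1 = 8.182 cm.
m_1 = -(8.182)/22.5 = -0.3636.
The intermediate image is 8.182 cm to the right of lens 1, so d_o2 = L - d_i1 = 25.5 - 8.182 = 17.318 cm.
Lens 2: 1/d_i2 = 1/f_2 - 1/d_o2 = 1/5.5 - 1/(17.318) = 0.12408 cm^-1, so d_i2 = 8.060 cm.
m_2 = -(8.060)/(17.318) = -0.4654.
Overall magnification: m = m_1 m_2 = 0.1692.

0.17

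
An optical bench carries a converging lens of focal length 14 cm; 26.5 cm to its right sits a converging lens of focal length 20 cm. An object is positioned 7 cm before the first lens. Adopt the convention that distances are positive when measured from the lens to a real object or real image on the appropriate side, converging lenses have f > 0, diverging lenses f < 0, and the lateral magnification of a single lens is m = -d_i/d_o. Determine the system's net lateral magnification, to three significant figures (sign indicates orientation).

-1.95

Applying the thin-lens equation to the first lens, 1/14 = 1/7 + 1/d_i1, which gives d_i1 = -14.000 cm.
Its lateral magnification is m_1 = -d_i1/d_o1 = -(-14.000)/7 = 2.0000.
The intermediate image is virtual, 14.000 cm to the left of lens 1, so d_o2 = L - d_i1 = 26.5 - (-14.000) = 40.500 cm.
Applying the thin-lens equation again with f_2 = 20 cm and d_o2 = 40.500 cm gives d_i2 = 39.512 cm.
m_2 = -(39.512)/(40.500) = -0.9756.
The system's lateral magnification is m_1 m_2 = (2.0000)(-0.9756) = -1.9512.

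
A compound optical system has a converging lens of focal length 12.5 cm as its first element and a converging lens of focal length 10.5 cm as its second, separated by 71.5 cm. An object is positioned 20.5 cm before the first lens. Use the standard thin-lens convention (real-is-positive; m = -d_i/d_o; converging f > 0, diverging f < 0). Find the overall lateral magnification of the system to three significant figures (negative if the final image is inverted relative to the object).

0.566

Lens 1: 1/d_i1 = 1/f_1 - 1/d_o1 = 1/12.5 - 1/20.5 = 0.03122 cm^-1, so d_i1 = 32.031 cm.
m_1 = -(32.031)/20.5 = -1.5625.
That image sits 39.469 cm in front of the second lens, so d_o2 = 39.469 cm.
Lens 2: 1/d_i2 = 1/f_2 - 1/d_o2 = 1/10.5 - 1/(39.469) = 0.06990 cm^-1, so d_i2 = 14.306 cm.
m_2 = -(14.306)/(39.469) = -0.3625.
Total m = m_1 x m_2 = (-1.5625)(-0.3625) = 0.5663.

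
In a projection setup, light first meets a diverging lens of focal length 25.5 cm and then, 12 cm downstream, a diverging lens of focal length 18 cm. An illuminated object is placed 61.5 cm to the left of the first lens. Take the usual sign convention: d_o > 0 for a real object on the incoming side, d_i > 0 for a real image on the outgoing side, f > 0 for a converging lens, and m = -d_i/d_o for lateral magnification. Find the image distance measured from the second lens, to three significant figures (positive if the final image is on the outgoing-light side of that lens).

-11.3 cm

Applying the thin-lens equation to the first lens, 1/(-25.5) = 1/61.5 + 1/d_i1, which gives d_i1 = -18.026 cm.
With d_i1 < 0 the first image is virtual and lies on the object side; the object distance for lens 2 is d_o2 = 12 - (-18.026) = 30.026 cm.
Applying the thin-lens equation again with f_2 = -18 cm and d_o2 = 30.026 cm gives d_i2 = -11.254 cm.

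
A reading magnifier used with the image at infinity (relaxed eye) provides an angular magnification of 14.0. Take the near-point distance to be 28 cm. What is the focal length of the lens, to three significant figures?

2.00 cm

For the image at infinity, M = D/f.
f = D/M = 28/14.0 = 2.000 cm.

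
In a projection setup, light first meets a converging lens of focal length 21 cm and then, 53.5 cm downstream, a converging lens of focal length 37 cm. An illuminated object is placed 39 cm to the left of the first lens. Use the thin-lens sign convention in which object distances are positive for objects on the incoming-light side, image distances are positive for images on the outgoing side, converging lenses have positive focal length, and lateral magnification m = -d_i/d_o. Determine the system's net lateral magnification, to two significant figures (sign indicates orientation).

-1.5

Lens 1: 1/d_i1 = 1/f_1 - 1/d_o1 = 1/21 - 1/39 = 0.02198 cm^-1, so d_i1 = 45.500 cm.
m_1 = -(45.500)/39 = -1.1667.
The intermediate image is 45.500 cm to the right of lens 1, so d_o2 = L - d_i1 = 53.5 - 45.500 = 8.000 cm.
Lens 2: 1/d_i2 = 1/f_2 - 1/d_o2 = 1/37 - 1/(8.000) = -0.09797 cm^-1, so d_i2 = -10.207 cm.
m_2 = -(-10.207)/(8.000) = 1.2759.
Overall magnification: m = m_1 m_2 = -1.4885.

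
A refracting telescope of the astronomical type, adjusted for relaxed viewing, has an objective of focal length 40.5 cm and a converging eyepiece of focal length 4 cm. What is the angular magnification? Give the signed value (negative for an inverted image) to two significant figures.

-10

M = -f_obj/f_eye = -40.5/(4) = -10.125.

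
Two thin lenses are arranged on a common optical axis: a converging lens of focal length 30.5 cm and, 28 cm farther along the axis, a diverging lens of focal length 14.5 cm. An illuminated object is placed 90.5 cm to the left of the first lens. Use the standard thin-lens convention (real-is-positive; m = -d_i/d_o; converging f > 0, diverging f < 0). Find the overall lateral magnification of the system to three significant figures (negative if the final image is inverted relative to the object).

2.10

Applying the thin-lens equation to the first lens, 1/30.5 = 1/90.5 + 1/d_i1, which gives d_i1 = 46.004 cm.
Its lateral magnification is m_1 = -d_i1/d_o1 = -(46.004)/90.5 = -0.5083.
Since 46.004 cm > 28 cm, the first image lies past the second lens and serves as a virtual object: d_o2 = L - d_i1 = -18.004 cm.
Applying the thin-lens equation again with f_2 = -14.5 cm and d_o2 = -18.004 cm gives d_i2 = -74.500 cm.
m_2 = -(-74.500)/(-18.004) = -4.1379.
The system's lateral magnification is m_1 m_2 = (-0.5083)(-4.1379) = 2.1034.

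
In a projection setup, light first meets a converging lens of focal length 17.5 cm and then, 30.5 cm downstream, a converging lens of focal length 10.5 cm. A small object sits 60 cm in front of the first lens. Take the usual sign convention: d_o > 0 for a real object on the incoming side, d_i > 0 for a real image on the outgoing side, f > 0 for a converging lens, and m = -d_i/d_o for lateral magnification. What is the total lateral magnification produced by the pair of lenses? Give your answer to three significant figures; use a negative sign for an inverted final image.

First lens: d_i1 = 1/(1/17.5 - 1/60) = 24.706 cm.
m_1 = -(24.706)/60 = -0.4118.
That image sits 5.794 cm in front of the second lens, so d_o2 = 5.794 cm.
Second lens: d_i2 = 1/(1/10.5 - 1/(5.794)) = -12.928 cm.
m_2 = -(-12.928)/(5.794) = 2.2312.
Overall magnification: m = m_1 m_2 = -0.9187.

-0.919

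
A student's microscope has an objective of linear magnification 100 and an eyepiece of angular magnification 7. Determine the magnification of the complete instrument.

The overall magnification of a compound microscope is the product of the objective and eyepiece magnifications:
M = M_obj x M_eye = 100 x 7 = 700.

700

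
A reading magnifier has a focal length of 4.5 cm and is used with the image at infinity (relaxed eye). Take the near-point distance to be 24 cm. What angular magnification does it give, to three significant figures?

M = D/f = 24/4.5 = 5.333.

5.33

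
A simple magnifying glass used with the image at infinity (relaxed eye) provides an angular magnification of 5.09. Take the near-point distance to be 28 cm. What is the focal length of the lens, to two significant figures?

5.5 cm

For the image at infinity, M = D/f.
f = D/M = 28/5.09 = 5.501 cm.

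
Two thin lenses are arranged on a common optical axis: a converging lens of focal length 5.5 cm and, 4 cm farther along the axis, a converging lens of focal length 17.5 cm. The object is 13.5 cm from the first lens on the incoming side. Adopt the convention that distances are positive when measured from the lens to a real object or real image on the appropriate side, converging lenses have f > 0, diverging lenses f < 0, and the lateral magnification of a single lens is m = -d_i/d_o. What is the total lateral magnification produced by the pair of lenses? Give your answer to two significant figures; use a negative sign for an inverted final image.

-0.53

Applying the thin-lens equation to the first lens, 1/5.5 = 1/13.5 + 1/d_i1, which gives d_i1 = 9.281 cm.
Its lateral magnification is m_1 = -d_i1/d_o1 = -(9.281)/13.5 = -0.6875.
Since 9.281 cm > 4 cm, the first image lies past the second lens and serves as a virtual object: d_o2 = L - d_i1 = -5.281 cm.
Applying the thin-lens equation again with f_2 = 17.5 cm and d_o2 = -5.281 cm gives d_i2 = 4.057 cm.
m_2 = -(4.057)/(-5.281) = 0.7682.
The system's lateral magnification is m_1 m_2 = (-0.6875)(0.7682) = -0.5281.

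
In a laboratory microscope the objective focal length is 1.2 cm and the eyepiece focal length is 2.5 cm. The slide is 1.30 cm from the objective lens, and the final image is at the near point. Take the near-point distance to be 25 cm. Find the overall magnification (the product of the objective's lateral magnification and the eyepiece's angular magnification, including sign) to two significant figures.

Objective: 1/d_i = 1/f_obj - 1/d_o = 1/1.2 - 1/1.30 = 0.06410 cm^-1, so d_i = 15.600 cm.
m_obj = -d_i/d_o = -15.600/1.30 = -12.000.
Eyepiece angular magnification (image at near point): M_eye = 1 + D/f_e = 1 + 25/2.5 = 11.000.
Overall M = m_obj x M_eye = (-12.000)(11.000) = -132.00.

-130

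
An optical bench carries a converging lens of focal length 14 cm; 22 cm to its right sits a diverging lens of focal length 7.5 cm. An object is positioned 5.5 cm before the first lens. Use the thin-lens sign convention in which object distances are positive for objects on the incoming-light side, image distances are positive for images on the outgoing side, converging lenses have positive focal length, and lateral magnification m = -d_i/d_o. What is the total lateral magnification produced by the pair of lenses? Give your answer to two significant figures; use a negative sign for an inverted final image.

First lens: d_i1 = 1/(1/14 - 1/5.5) = -9.059 cm.
m_1 = -(-9.059)/5.5 = 1.6471.
With d_i1 < 0 the first image is virtual and lies on the object side; the object distance for lens 2 is d_o2 = 22 - (-9.059) = 31.059 cm.
Second lens: d_i2 = 1/(1/(-7.5) - 1/(31.059)) = -6.041 cm.
m_2 = -(-6.041)/(31.059) = 0.1945.
Total m = m_1 x m_2 = (1.6471)(0.1945) = 0.3204.

0.32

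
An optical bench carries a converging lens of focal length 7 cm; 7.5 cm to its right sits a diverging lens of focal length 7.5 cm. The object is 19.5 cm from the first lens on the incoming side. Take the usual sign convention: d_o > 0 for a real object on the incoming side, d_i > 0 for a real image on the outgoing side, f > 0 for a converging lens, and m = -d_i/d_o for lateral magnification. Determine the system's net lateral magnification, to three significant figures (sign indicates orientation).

-1.03

First lens: d_i1 = 1/(1/7 - 1/19.5) = 10.920 cm.
m_1 = -(10.920)/19.5 = -0.5600.
Since 10.920 cm > 7.5 cm, the first image lies past the second lens and serves as a virtual object: d_o2 = L - d_i1 = -3.420 cm.
Second lens: d_i2 = 1/(1/(-7.5) - 1/(-3.420)) = 6.287 cm.
m_2 = -(6.287)/(-3.420) = 1.8382.
The system's lateral magnification is m_1 m_2 = (-0.5600)(1.8382) = -1.0294.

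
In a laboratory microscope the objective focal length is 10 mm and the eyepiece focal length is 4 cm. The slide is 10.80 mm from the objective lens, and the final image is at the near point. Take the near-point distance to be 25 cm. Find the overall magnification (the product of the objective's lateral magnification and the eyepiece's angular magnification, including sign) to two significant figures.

Convert to cm: f_obj = 10 mm = 1 cm; d_o = 10.80 mm = 1.08 cm.
Objective: 1/d_i = 1/f_obj - 1/d_o = 1/1 - 1/1.08 = 0.07407 cm^-1, so d_i = 13.500 cm.
m_obj = -d_i/d_o = -13.500/1.08 = -12.500.
Eyepiece angular magnification (image at near point): M_eye = 1 + D/f_e = 1 + 25/4 = 7.250.
Overall M = m_obj x M_eye = (-12.500)(7.250) = -90.62.

-91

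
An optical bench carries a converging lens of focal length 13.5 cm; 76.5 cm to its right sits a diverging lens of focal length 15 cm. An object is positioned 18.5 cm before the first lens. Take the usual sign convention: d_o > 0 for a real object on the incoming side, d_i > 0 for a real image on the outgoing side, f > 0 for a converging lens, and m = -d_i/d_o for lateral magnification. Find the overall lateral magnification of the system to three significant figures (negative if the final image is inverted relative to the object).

-0.975

Lens 1: 1/d_i1 = 1/f_1 - 1/d_o1 = 1/13.5 - 1/18.5 = 0.02002 cm^-1, so d_i1 = 49.950 cm.
m_1 = -(49.950)/18.5 = -2.7000.
Object distance for lens 2: d_o2 = 76.5 - 49.950 = 26.550 cm.
Lens 2: 1/d_i2 = 1/f_2 - 1/d_o2 = 1/(-15) - 1/(26.550) = -0.10433 cm^-1, so d_i2 = -9.585 cm.
m_2 = -(-9.585)/(26.550) = 0.3610.
Overall magnification: m = m_1 m_2 = -0.9747.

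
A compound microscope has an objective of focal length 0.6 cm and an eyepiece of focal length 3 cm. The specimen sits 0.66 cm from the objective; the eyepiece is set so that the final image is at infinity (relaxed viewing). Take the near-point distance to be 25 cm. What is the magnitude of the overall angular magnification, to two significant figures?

Objective: 1/d_i = 1/f_obj - 1/d_o = 1/0.6 - 1/0.66 = 0.15152 cm^-1, so d_i = 6.600 cm.
m_obj = -d_i/d_o = -6.600/0.66 = -10.000.
Eyepiece angular magnification (image at infinity): M_eye = D/f_e = 25/3 = 8.333.
Overall M = m_obj x M_eye = (-10.000)(8.333) = -83.33.
|M| = 83.33.

83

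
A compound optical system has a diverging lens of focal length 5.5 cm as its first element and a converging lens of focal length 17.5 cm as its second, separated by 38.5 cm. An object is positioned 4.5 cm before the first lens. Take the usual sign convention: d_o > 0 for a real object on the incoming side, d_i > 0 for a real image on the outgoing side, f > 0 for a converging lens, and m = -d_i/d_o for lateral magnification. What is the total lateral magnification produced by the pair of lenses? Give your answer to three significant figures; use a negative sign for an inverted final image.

-0.410

Applying the thin-lens equation to the first lens, 1/(-5.5) = 1/4.5 + 1/d_i1, which gives d_i1 = -2.475 cm.
Its lateral magnification is m_1 = -d_i1/d_o1 = -(-2.475)/4.5 = 0.5500.
With d_i1 < 0 the first image is virtual and lies on the object side; the object distance for lens 2 is d_o2 = 38.5 - (-2.475) = 40.975 cm.
Applying the thin-lens equation again with f_2 = 17.5 cm and d_o2 = 40.975 cm gives d_i2 = 30.546 cm.
m_2 = -(30.546)/(40.975) = -0.7455.
The system's lateral magnification is m_1 m_2 = (0.5500)(-0.7455) = -0.4100.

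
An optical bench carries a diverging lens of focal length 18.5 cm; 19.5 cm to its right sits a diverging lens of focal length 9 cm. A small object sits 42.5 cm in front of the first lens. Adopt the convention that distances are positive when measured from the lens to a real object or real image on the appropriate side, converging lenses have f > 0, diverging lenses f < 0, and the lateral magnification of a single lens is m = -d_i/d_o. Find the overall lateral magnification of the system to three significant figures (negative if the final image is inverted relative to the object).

0.0659

First lens: d_i1 = 1/(1/(-18.5) - 1/42.5) = -12.889 cm.
m_1 = -(-12.889)/42.5 = 0.3033.
With d_i1 < 0 the first image is virtual and lies on the object side; the object distance for lens 2 is d_o2 = 19.5 - (-12.889) = 32.389 cm.
Second lens: d_i2 = 1/(1/(-9) - 1/(32.389)) = -7.043 cm.
m_2 = -(-7.043)/(32.389) = 0.2174.
Total m = m_1 x m_2 = (0.3033)(0.2174) = 0.0659.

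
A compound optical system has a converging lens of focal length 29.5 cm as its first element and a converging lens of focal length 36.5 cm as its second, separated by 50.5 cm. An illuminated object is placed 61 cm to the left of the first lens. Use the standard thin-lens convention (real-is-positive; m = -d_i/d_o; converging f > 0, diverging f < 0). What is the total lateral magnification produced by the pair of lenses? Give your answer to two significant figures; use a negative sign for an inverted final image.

-0.79

First lens: d_i1 = 1/(1/29.5 - 1/61) = 57.127 cm.
m_1 = -(57.127)/61 = -0.9365.
This image would form 57.127 cm past lens 1, i.e. 6.627 cm beyond lens 2, so it is a virtual object for lens 2: d_o2 = 50.5 - 57.127 = -6.627 cm.
Second lens: d_i2 = 1/(1/36.5 - 1/(-6.627)) = 5.609 cm.
m_2 = -(5.609)/(-6.627) = 0.8463.
Overall magnification: m = m_1 m_2 = -0.7926.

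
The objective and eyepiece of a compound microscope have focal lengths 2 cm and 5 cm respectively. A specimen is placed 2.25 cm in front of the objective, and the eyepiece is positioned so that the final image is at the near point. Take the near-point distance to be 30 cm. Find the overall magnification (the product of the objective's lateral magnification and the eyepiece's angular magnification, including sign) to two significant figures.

Objective: 1/d_i = 1/f_obj - 1/d_o = 1/2 - 1/2.25 = 0.05556 cm^-1, so d_i = 18.000 cm.
m_obj = -d_i/d_o = -18.000/2.25 = -8.000.
Eyepiece angular magnification (image at near point): M_eye = 1 + D/f_e = 1 + 30/5 = 7.000.
Overall M = m_obj x M_eye = (-8.000)(7.000) = -56.00.

-56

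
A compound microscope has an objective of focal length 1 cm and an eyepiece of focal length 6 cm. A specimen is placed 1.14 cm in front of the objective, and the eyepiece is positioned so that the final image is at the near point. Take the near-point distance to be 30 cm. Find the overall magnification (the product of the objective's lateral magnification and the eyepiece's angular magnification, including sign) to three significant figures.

-42.9

Objective: 1/d_i = 1/f_obj - 1/d_o = 1/1 - 1/1.14 = 0.12281 cm^-1, so d_i = 8.143 cm.
m_obj = -d_i/d_o = -8.143/1.14 = -7.143.
Eyepiece angular magnification (image at near point): M_eye = 1 + D/f_e = 1 + 30/6 = 6.000.
Overall M = m_obj x M_eye = (-7.143)(6.000) = -42.86.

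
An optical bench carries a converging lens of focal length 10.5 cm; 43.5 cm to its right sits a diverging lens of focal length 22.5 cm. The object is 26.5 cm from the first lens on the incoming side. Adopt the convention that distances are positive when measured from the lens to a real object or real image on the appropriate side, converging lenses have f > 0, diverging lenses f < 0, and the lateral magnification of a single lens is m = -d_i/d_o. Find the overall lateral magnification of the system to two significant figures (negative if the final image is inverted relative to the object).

-0.30

Lens 1: 1/d_i1 = 1/f_1 - 1/d_o1 = 1/10.5 - 1/26.5 = 0.05750 cm^-1, so d_i1 = 17.391 cm.
m_1 = -(17.391)/26.5 = -0.6562.
Object distance for lens 2: d_o2 = 43.5 - 17.391 = 26.109 cm.
Lens 2: 1/d_i2 = 1/f_2 - 1/d_o2 = 1/(-22.5) - 1/(26.109) = -0.08274 cm^-1, so d_i2 = -12.085 cm.
m_2 = -(-12.085)/(26.109) = 0.4629.
The system's lateral magnification is m_1 m_2 = (-0.6562)(0.4629) = -0.3038.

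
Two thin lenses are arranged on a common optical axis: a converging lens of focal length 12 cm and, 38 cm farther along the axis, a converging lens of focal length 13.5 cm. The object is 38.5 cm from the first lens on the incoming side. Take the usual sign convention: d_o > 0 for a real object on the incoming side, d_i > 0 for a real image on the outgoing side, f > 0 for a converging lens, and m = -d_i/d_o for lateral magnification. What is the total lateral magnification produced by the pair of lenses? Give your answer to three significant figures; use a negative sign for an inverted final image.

Applying the thin-lens equation to the first lens, 1/12 = 1/38.5 + 1/d_i1, which gives d_i1 = 17.434 cm.
Its lateral magnification is m_1 = -d_i1/d_o1 = -(17.434)/38.5 = -0.4528.
The intermediate image is 17.434 cm to the right of lens 1, so d_o2 = L - d_i1 = 38 - 17.434 = 20.566 cm.
Applying the thin-lens equation again with f_2 = 13.5 cm and d_o2 = 20.566 cm gives d_i2 = 39.292 cm.
m_2 = -(39.292)/(20.566) = -1.9105.
Total m = m_1 x m_2 = (-0.4528)(-1.9105) = 0.8652.

0.865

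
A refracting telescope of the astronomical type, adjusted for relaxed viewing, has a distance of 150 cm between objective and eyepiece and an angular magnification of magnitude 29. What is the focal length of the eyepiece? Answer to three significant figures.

In normal adjustment the tube length equals f_obj + f_eye and |M| = f_obj/f_eye.
So f_obj = 29 f_eye and 29 f_eye + f_eye = 150 cm, giving f_eye = 150/30 = 5.000 cm and f_obj = 145.000 cm.

5.00 cm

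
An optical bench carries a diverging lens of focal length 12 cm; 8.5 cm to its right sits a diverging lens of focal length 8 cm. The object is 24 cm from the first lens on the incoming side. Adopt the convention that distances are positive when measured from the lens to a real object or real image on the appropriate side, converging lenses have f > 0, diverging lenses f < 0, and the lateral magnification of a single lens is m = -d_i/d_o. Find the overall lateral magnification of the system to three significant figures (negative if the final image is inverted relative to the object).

First lens: d_i1 = 1/(1/(-12) - 1/24) = -8.000 cm.
m_1 = -(-8.000)/24 = 0.3333.
The intermediate image is virtual, 8.000 cm to the left of lens 1, so d_o2 = L - d_i1 = 8.5 - (-8.000) = 16.500 cm.
Second lens: d_i2 = 1/(1/(-8) - 1/(16.500)) = -5.388 cm.
m_2 = -(-5.388)/(16.500) = 0.3265.
The system's lateral magnification is m_1 m_2 = (0.3333)(0.3265) = 0.1088.

0.109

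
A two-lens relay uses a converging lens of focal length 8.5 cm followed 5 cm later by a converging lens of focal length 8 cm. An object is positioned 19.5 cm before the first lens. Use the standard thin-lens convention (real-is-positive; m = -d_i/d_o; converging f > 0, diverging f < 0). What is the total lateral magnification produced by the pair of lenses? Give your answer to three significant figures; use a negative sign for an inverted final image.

-0.342

First lens: d_i1 = 1/(1/8.5 - 1/19.5) = 15.068 cm.
m_1 = -(15.068)/19.5 = -0.7727.
Since 15.068 cm > 5 cm, the first image lies past the second lens and serves as a virtual object: d_o2 = L - d_i1 = -10.068 cm.
Second lens: d_i2 = 1/(1/8 - 1/(-10.068)) = 4.458 cm.
m_2 = -(4.458)/(-10.068) = 0.4428.
Overall magnification: m = m_1 m_2 = -0.3421.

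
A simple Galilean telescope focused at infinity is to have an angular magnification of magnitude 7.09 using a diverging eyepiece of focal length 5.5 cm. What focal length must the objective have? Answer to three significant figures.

39.0 cm

|M| = f_obj/|f_eye|, so f_obj = |M| x |f_eye| = 7.09 x 5.5 = 38.995 cm.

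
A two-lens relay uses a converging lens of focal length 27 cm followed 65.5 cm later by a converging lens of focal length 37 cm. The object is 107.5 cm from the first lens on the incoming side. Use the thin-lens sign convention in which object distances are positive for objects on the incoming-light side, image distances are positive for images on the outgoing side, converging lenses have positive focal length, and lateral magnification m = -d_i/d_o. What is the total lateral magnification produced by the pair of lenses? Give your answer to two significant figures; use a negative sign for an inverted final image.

-1.6

Lens 1: 1/d_i1 = 1/f_1 - 1/d_o1 = 1/27 - 1/107.5 = 0.02773 cm^-1, so d_i1 = 36.056 cm.
m_1 = -(36.056)/107.5 = -0.3354.
That image sits 29.444 cm in front of the second lens, so d_o2 = 29.444 cm.
Lens 2: 1/d_i2 = 1/f_2 - 1/d_o2 = 1/37 - 1/(29.444) = -0.00694 cm^-1, so d_i2 = -144.183 cm.
m_2 = -(-144.183)/(29.444) = 4.8968.
Total m = m_1 x m_2 = (-0.3354)(4.8968) = -1.6424.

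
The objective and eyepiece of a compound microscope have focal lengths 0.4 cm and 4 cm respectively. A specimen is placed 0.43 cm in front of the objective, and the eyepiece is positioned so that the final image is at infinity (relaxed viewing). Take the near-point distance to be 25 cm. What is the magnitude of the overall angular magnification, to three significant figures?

83.3

Objective: 1/d_i = 1/f_obj - 1/d_o = 1/0.4 - 1/0.43 = 0.17442 cm^-1, so d_i = 5.733 cm.
m_obj = -d_i/d_o = -5.733/0.43 = -13.333.
Eyepiece angular magnification (image at infinity): M_eye = D/f_e = 25/4 = 6.250.
Overall M = m_obj x M_eye = (-13.333)(6.250) = -83.33.
|M| = 83.33.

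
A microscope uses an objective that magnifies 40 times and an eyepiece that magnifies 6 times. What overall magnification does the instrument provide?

The overall magnification of a compound microscope is the product of the objective and eyepiece magnifications:
M = M_obj x M_eye = 40 x 6 = 240.

240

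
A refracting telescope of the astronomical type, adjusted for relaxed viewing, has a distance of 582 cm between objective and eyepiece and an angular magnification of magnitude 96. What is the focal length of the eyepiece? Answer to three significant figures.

6.00 cm

In normal adjustment the tube length equals f_obj + f_eye and |M| = f_obj/f_eye.
So f_obj = 96 f_eye and 96 f_eye + f_eye = 582 cm, giving f_eye = 582/97 = 6.000 cm and f_obj = 576.000 cm.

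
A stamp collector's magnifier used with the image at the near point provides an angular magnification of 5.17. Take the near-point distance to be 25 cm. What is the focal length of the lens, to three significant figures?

For the image at the near point, M = 1 + D/f.
f = D/(M - 1) = 25/(5.17 - 1) = 5.995 cm.

6.00 cm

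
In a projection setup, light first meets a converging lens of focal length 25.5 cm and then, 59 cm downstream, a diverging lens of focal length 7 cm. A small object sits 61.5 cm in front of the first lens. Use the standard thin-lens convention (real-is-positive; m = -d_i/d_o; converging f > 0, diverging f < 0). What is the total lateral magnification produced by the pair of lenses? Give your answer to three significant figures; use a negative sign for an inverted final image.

-0.221

First lens: d_i1 = 1/(1/25.5 - 1/61.5) = 43.563 cm.
m_1 = -(43.563)/61.5 = -0.7083.
Object distance for lens 2: d_o2 = 59 - 43.563 = 15.437 cm.
Second lens: d_i2 = 1/(1/(-7) - 1/(15.437)) = -4.816 cm.
m_2 = -(-4.816)/(15.437) = 0.3120.
The system's lateral magnification is m_1 m_2 = (-0.7083)(0.3120) = -0.2210.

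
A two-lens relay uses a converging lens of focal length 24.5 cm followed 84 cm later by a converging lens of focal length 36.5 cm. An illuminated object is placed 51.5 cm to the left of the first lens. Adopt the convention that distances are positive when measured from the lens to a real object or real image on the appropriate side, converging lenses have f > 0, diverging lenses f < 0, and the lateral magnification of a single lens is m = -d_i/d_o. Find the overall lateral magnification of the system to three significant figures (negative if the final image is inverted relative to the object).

Lens 1: 1/d_i1 = 1/f_1 - 1/d_o1 = 1/24.5 - 1/51.5 = 0.02140 cm^-1, so d_i1 = 46.731 cm.
m_1 = -(46.731)/51.5 = -0.9074.
The intermediate image is 46.731 cm to the right of lens 1, so d_o2 = L - d_i1 = 84 - 46.731 = 37.269 cm.
Lens 2: 1/d_i2 = 1/f_2 - 1/d_o2 = 1/36.5 - 1/(37.269) = 0.00056 cm^-1, so d_i2 = 1770.030 cm.
m_2 = -(1770.030)/(37.269) = -47.4940.
Overall magnification: m = m_1 m_2 = 43.0964.

43.1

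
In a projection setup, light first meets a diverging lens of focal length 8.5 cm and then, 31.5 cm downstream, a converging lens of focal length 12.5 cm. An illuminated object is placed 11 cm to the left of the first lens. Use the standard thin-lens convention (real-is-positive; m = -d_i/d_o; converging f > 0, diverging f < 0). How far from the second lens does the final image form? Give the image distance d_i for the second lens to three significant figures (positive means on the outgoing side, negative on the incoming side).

First lens: d_i1 = 1/(1/(-8.5) - 1/11) = -4.795 cm.
With d_i1 < 0 the first image is virtual and lies on the object side; the object distance for lens 2 is d_o2 = 31.5 - (-4.795) = 36.295 cm.
Second lens: d_i2 = 1/(1/12.5 - 1/(36.295)) = 19.067 cm.

19.1 cm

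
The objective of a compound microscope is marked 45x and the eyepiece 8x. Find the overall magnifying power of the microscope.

360

The overall magnification of a compound microscope is the product of the objective and eyepiece magnifications:
M = M_obj x M_eye = 45 x 8 = 360.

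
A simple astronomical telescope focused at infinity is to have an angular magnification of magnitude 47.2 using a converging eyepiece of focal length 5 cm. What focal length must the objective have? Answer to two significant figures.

240 cm

|M| = f_obj/|f_eye|, so f_obj = |M| x |f_eye| = 47.2 x 5 = 236.000 cm.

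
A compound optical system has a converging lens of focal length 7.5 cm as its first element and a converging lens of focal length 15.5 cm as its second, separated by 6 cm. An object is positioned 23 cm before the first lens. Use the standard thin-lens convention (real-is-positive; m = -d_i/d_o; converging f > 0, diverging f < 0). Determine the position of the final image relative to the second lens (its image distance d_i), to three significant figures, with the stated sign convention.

3.85 cm

Lens 1: 1/d_i1 = 1/f_1 - 1/d_o1 = 1/7.5 - 1/23 = 0.08986 cm^-1, so d_i1 = 11.129 cm.
This image would form 11.129 cm past lens 1, i.e. 5.129 cm beyond lens 2, so it is a virtual object for lens 2: d_o2 = 6 - 11.129 = -5.129 cm.
Lens 2: 1/d_i2 = 1/f_2 - 1/d_o2 = 1/15.5 - 1/(-5.129) = 0.25948 cm^-1, so d_i2 = 3.854 cm.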